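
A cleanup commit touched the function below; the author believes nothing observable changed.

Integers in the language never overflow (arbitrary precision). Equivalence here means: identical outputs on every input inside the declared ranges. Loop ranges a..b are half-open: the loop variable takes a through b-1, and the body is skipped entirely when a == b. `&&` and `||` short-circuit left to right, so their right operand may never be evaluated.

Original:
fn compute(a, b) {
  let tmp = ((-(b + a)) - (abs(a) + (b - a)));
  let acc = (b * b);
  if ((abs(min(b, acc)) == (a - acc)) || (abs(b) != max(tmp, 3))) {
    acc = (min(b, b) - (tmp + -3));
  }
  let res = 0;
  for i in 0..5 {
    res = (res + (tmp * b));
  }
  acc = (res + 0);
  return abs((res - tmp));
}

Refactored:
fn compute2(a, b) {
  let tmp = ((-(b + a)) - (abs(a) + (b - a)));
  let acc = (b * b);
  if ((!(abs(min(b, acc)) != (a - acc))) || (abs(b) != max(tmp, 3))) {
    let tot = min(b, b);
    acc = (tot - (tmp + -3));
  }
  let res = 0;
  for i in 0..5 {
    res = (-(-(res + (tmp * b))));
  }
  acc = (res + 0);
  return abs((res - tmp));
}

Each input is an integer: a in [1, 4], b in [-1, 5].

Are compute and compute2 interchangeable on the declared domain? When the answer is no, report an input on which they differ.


This is a faithful refactor — statement counts differ, plus local variable names differ, plus comparison usage differs, plus boolean connective usage differs, but the computed results match everywhere.
One worked example (a=3, b=-1) — compute: tmp=-1, then acc=1, then ((abs(min(b, acc)) == (a - acc)) || (abs(b) != max(tmp, 3))) is true, then acc=3, then res=0, then (i=0), then res=1, then (i=1), then res=2, then (i=2), then res=3, then (i=3), then res=4, then (i=4), then res=5, then acc=5, then returns 6; compute2: tmp=-1, then acc=1, then ((!(abs(min(b, acc)) != (a - acc))) || (abs(b) != max(tmp, 3))) is true, then tot=-1, then acc=3, then res=0, then (i=0), then res=1, then (i=1), then res=2, then (i=2), then res=3, then (i=3), then res=4, then (i=4), then res=5, then acc=5, then returns 6; agreement on 6.
Sweeping the whole domain (28 inputs) finds no disagreement.
verdict: equivalent


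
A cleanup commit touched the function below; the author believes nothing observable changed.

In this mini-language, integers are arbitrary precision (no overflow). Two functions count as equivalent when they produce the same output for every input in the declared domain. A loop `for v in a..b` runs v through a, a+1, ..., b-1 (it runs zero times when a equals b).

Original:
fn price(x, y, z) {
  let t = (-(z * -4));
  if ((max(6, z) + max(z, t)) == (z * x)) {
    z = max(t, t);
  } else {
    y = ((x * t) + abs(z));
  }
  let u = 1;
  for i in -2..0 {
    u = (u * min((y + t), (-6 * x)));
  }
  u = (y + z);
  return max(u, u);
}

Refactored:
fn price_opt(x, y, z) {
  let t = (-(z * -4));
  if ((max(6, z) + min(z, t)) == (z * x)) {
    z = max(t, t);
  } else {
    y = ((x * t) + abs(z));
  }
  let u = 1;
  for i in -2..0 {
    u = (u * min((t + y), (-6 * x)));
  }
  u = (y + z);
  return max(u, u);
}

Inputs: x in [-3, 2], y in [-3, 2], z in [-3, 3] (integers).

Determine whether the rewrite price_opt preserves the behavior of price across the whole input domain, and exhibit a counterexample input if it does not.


Not equivalent: x=-2, y=-3, z=-2 separates them (-11 vs 16).
price: t becomes -8; next ((max(6, z) + max(z, t)) == (z * x)) evaluates to true; next z becomes -8; next u becomes 1; next at i=-2:; next u becomes -11; next at i=-1:; next u becomes 121; next u becomes -11; next final value -11
price_opt: t becomes -8; next ((max(6, z) + min(z, t)) == (z * x)) evaluates to false; next y becomes 18; next u becomes 1; next at i=-2:; next u becomes 10; next at i=-1:; next u becomes 100; next u becomes 16; next final value 16
verdict: not equivalent; witness: x=-2, y=-3, z=-2


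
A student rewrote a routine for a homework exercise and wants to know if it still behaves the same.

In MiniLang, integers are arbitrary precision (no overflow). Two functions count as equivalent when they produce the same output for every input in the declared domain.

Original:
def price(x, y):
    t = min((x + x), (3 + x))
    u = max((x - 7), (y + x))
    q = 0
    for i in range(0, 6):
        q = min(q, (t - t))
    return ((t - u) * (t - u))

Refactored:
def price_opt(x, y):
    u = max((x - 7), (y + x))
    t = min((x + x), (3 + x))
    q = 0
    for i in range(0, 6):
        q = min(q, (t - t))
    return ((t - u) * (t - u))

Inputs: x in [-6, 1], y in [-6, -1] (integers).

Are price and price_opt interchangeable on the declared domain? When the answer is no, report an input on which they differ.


Comparing the listings, the differences include: same computation, different form.
One worked example (x=-3, y=-2) — price: t := -6 | u := -5 | q := 0 | iter i=0: | q := 0 | iter i=1: | q := 0 | iter i=2: | q := 0 | iter i=3: | q := 0 | iter i=4: | q := 0 | iter i=5: | q := 0 | result 1; price_opt: u := -5 | t := -6 | q := 0 | iter i=0: | q := 0 | iter i=1: | q := 0 | iter i=2: | q := 0 | iter i=3: | q := 0 | iter i=4: | q := 0 | iter i=5: | q := 0 | result 1; agreement on 1.
Every one of the 48 inputs gives matching results.
verdict: equivalent


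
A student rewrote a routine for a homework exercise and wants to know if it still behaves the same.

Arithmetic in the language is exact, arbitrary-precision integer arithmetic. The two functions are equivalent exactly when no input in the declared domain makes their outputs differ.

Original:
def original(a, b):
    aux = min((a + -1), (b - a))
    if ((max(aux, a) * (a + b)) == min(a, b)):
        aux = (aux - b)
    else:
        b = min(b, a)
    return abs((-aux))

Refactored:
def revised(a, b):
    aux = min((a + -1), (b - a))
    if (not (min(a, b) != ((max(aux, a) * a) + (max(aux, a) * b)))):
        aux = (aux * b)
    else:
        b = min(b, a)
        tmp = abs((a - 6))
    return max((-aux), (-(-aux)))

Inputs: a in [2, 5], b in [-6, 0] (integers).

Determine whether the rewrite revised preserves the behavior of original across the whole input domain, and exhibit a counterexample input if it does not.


Not equivalent: a=2, b=-4 separates them (2 vs 24).
original: aux=-6, then ((max(aux, a) * (a + b)) == min(a, b)) is true, then aux=-2, then returns 2
revised: aux=-6, then (not (min(a, b) != ((max(aux, a) * a) + (max(aux, a) * b)))) is true, then aux=24, then returns 24
verdict: not equivalent; witness: a=2, b=-4


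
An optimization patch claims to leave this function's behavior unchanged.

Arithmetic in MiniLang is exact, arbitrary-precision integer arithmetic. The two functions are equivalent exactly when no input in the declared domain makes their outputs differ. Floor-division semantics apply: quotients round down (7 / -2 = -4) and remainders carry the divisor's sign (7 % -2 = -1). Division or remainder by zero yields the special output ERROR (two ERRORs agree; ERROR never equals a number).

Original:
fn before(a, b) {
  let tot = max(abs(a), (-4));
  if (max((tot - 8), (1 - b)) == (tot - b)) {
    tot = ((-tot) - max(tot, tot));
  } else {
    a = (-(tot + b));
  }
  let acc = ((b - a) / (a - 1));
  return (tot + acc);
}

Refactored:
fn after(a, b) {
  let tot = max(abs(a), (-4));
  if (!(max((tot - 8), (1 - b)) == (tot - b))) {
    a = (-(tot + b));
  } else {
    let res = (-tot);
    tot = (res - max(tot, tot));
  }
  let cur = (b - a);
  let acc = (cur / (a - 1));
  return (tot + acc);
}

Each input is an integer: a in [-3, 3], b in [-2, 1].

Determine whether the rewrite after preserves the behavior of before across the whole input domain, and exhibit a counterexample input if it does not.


This is a faithful refactor — local variable names differ, and statement counts differ, and boolean connective usage differs, but the computed results match everywhere.
Spot check at a=1, b=-1 — before: tot := 1 | (max((tot - 8), (1 - b)) == (tot - b)): true | tot := -2 | divide-by-zero, output ERROR. after: tot := 1 | (!(max((tot - 8), (1 - b)) == (tot - b))): false | res := -1 | tot := -2 | cur := -2 | divide-by-zero, output ERROR. Both give ERROR.
Checked all 28 inputs in the declared domain: the outputs agree on every one.
verdict: equivalent


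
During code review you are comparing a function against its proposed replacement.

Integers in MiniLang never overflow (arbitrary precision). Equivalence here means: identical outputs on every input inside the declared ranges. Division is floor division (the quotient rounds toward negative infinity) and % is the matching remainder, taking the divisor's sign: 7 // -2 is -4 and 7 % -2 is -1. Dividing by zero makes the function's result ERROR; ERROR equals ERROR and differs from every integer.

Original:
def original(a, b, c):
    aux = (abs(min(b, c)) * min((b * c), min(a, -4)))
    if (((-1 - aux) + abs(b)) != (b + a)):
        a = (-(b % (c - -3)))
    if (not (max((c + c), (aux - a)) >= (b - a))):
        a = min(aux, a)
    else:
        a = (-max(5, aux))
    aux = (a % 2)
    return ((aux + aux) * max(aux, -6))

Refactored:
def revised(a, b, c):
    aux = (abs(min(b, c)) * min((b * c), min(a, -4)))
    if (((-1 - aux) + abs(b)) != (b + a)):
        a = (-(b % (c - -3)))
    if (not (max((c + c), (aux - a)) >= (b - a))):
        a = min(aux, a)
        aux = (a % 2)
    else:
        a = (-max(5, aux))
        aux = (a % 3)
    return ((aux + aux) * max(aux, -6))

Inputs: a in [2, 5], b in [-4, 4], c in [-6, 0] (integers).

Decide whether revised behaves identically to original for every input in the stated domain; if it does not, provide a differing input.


Equivalent. The edit looks behavioral (`2` became `3`), but over these ranges it never changes the outcome.
Across all 252 domain points the two functions coincide.
As a probe, take a=3, b=-4, c=-1: original runs aux = -16; (((-1 - aux) + abs(b)) != (b + a)) -> true; a = 0; (not (max((c + c), (aux - a)) >= (b - a))) -> false; a = -5; aux = 1; return 2; revised runs aux = -16; (((-1 - aux) + abs(b)) != (b + a)) -> true; a = 0; (not (max((c + c), (aux - a)) >= (b - a))) -> false; a = -5; aux = 1; return 2; both end at 2.
verdict: equivalent


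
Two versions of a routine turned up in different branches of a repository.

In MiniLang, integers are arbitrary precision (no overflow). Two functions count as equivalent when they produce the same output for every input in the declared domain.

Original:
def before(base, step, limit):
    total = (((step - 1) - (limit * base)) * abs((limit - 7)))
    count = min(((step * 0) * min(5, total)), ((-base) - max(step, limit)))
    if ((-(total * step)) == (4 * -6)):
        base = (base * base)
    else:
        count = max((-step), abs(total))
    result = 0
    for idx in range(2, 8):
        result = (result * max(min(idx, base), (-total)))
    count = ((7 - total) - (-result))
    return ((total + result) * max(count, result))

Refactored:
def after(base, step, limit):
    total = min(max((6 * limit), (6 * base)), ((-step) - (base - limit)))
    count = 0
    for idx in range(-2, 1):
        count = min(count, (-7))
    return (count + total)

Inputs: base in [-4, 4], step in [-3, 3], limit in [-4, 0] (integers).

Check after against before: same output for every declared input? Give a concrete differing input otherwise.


Consider the input base=-4, step=-3, limit=-4.
before: total=-220, then count=0, then ((-(total * step)) == (4 * -6)) is false, then count=220, then result=0, then (idx=2), then result=0, then (idx=3), then result=0, then (idx=4), then result=0, then (idx=5), then result=0, then (idx=6), then result=0, then (idx=7), then result=0, then count=227, then returns -49940
after: total=-24, then count=0, then (idx=-2), then count=-7, then (idx=-1), then count=-7, then (idx=0), then count=-7, then returns -31
-49940 against -31: the behavior changed.
verdict: not equivalent; witness: base=-4, step=-3, limit=-4


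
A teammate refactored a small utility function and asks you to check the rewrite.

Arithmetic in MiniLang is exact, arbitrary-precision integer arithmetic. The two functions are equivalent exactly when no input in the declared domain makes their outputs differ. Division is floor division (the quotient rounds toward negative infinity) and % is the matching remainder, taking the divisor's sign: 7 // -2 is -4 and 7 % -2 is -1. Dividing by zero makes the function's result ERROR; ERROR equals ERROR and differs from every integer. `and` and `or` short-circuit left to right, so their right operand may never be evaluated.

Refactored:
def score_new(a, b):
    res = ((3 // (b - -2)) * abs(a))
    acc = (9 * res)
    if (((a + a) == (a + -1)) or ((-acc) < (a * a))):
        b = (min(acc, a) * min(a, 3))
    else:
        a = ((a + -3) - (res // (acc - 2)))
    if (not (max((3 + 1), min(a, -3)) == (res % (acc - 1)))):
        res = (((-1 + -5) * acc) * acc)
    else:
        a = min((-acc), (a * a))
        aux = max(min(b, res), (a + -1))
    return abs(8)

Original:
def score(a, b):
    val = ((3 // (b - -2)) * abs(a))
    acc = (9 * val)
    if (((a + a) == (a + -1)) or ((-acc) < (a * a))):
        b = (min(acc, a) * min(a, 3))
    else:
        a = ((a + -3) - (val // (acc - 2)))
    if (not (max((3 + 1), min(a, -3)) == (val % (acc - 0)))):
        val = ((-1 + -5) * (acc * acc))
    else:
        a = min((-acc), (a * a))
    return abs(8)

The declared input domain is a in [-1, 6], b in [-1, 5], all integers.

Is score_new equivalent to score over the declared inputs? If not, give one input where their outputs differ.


These are not equivalent — on a=-1, b=2 the outputs split (ERROR vs 8).
score: val=0, then acc=0, then (((a + a) == (a + -1)) or ((-acc) < (a * a))) is true, then b=1, then a zero divisor aborts: ERROR
score_new: res=0, then acc=0, then (((a + a) == (a + -1)) or ((-acc) < (a * a))) is true, then b=1, then (not (max((3 + 1), min(a, -3)) == (res % (acc - 1)))) is true, then res=0, then returns 8
verdict: not equivalent; witness: a=-1, b=2


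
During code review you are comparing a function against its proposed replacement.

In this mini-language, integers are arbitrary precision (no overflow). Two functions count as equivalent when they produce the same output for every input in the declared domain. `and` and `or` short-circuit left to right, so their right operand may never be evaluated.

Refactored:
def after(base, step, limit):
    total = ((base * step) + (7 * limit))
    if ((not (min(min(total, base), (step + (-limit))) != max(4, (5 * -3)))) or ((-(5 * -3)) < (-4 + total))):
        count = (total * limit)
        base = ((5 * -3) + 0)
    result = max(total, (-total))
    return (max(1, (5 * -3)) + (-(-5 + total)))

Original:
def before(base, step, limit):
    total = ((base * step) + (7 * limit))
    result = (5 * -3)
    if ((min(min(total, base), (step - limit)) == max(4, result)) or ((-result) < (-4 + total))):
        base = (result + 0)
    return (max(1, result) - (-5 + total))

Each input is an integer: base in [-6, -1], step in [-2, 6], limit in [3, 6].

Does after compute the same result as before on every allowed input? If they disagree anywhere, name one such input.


Side by side, the visible changes include: comparison usage differs, plus boolean connective usage differs, plus min/max/abs usage differs, plus arithmetic usage differs, plus constant usage differs, plus local variable names differ, plus statement counts differ.
Tracing base=-5, step=3, limit=6: before: total=27, then result=-15, then ((min(min(total, base), (step - limit)) == max(4, result)) or ((-result) < (-4 + total))) is true, then base=-15, then returns -21 | after: total=27, then ((not (min(min(total, base), (step + (-limit))) != max(4, (5 * -3)))) or ((-(5 * -3)) < (-4 + total))) is true, then count=162, then base=-15, then result=27, then returns -21 — matching result -21.
Across all 216 domain points the two functions coincide.
verdict: equivalent


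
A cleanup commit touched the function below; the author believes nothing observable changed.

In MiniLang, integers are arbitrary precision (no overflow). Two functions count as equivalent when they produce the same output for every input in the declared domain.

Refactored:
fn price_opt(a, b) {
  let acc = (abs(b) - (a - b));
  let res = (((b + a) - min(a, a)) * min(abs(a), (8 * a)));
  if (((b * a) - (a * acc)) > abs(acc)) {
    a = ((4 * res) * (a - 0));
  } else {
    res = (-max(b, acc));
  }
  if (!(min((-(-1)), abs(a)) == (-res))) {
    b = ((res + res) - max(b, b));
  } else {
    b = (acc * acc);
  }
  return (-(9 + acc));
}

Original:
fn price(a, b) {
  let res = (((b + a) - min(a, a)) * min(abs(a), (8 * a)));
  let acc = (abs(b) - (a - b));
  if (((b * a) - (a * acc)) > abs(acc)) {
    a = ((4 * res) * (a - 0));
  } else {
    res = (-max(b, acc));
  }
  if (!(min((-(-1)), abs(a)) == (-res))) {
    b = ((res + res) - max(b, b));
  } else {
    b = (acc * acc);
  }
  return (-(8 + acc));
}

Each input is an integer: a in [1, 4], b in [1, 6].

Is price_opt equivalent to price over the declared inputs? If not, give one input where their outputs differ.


Not equivalent: a=1, b=1 separates them (-9 vs -10).
price: res = 1; acc = 1; (((b * a) - (a * acc)) > abs(acc)) -> false; res = -1; (!(min((-(-1)), abs(a)) == (-res))) -> false; b = 1; return -9
price_opt: acc = 1; res = 1; (((b * a) - (a * acc)) > abs(acc)) -> false; res = -1; (!(min((-(-1)), abs(a)) == (-res))) -> false; b = 1; return -10
verdict: not equivalent; witness: a=1, b=1


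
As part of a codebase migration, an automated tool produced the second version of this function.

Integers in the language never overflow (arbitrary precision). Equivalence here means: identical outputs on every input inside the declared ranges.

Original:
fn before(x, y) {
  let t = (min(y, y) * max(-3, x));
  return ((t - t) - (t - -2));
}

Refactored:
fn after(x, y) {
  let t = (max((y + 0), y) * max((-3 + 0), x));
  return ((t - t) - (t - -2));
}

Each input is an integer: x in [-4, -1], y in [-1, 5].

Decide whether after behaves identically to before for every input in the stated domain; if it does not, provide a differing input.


Equivalent. Whatever the rewrite altered, no input in the stated domain can expose a difference.
Every one of the 28 inputs gives matching results.
As a probe, take x=-2, y=2: before runs t=-4, then returns 2; after runs t=-4, then returns 2; both end at 2.
verdict: equivalent


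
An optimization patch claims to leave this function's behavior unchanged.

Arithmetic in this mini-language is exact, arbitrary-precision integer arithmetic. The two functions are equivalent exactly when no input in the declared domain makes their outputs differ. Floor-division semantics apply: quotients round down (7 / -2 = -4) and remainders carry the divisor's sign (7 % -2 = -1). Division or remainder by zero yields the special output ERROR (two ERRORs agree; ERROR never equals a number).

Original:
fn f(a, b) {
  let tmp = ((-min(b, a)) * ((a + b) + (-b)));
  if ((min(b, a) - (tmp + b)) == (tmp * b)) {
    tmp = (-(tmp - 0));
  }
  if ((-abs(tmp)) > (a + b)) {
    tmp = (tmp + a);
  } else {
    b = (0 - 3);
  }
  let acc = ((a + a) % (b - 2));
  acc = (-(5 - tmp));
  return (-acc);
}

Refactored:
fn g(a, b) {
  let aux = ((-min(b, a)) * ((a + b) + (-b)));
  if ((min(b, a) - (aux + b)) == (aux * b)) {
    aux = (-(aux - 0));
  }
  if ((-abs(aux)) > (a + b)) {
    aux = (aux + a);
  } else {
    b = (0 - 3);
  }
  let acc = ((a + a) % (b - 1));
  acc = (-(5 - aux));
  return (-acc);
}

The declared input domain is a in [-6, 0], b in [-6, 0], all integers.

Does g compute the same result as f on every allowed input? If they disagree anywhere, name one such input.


Equivalent. The edit looks behavioral (`2` became `1`), but over these ranges it never changes the outcome.
An exhaustive pass over the 49 declared inputs shows identical outputs.
Tracing a=0, b=-3: f: tmp becomes 0; next ((min(b, a) - (tmp + b)) == (tmp * b)) evaluates to true; next tmp becomes 0; next ((-abs(tmp)) > (a + b)) evaluates to true; next tmp becomes 0; next acc becomes 0; next acc becomes -5; next final value 5 | g: aux becomes 0; next ((min(b, a) - (aux + b)) == (aux * b)) evaluates to true; next aux becomes 0; next ((-abs(aux)) > (a + b)) evaluates to true; next aux becomes 0; next acc becomes 0; next acc becomes -5; next final value 5 — matching result 5.
verdict: equivalent


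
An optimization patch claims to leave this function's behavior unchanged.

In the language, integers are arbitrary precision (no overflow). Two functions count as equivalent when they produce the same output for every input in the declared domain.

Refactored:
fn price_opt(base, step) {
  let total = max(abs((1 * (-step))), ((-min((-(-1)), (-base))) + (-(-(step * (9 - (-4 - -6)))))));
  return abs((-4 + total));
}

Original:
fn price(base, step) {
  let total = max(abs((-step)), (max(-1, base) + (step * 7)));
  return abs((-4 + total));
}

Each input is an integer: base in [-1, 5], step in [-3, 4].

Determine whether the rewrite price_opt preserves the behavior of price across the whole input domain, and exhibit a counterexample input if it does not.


The two are interchangeable: constant usage differs; also min/max/abs usage differs; also arithmetic usage differs, and every declared input agrees.
As a probe, take base=-1, step=2: price runs total=13, then returns 9; price_opt runs total=13, then returns 9; both end at 9.
Checked all 56 inputs in the declared domain: the outputs agree on every one.
verdict: equivalent


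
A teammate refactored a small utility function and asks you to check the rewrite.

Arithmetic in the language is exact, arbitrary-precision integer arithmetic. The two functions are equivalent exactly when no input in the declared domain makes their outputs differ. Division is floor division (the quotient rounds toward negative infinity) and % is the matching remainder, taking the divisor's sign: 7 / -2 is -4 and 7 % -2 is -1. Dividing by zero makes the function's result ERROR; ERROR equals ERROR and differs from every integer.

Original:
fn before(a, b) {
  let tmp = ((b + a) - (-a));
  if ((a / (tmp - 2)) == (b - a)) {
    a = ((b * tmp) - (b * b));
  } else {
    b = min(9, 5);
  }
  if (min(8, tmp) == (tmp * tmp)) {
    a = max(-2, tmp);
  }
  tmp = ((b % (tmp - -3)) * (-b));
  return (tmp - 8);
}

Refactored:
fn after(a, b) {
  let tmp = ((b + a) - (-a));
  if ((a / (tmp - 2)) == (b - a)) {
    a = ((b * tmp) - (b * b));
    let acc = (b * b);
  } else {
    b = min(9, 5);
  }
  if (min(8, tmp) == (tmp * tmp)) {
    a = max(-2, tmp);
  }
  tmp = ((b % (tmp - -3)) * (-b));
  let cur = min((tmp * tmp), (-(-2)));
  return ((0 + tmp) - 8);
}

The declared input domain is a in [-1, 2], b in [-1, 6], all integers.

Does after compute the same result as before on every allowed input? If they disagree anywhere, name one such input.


Comparing the listings, the differences include: constant usage differs, plus min/max/abs usage differs, plus statement counts differ, plus arithmetic usage differs, plus local variable names differ.
As a probe, take a=1, b=6: before runs tmp = 8; ((a / (tmp - 2)) == (b - a)) -> false; b = 5; (min(8, tmp) == (tmp * tmp)) -> false; tmp = -25; return -33; after runs tmp = 8; ((a / (tmp - 2)) == (b - a)) -> false; b = 5; (min(8, tmp) == (tmp * tmp)) -> false; tmp = -25; cur = 2; return -33; both end at -33.
An exhaustive pass over the 32 declared inputs shows identical outputs.
verdict: equivalent


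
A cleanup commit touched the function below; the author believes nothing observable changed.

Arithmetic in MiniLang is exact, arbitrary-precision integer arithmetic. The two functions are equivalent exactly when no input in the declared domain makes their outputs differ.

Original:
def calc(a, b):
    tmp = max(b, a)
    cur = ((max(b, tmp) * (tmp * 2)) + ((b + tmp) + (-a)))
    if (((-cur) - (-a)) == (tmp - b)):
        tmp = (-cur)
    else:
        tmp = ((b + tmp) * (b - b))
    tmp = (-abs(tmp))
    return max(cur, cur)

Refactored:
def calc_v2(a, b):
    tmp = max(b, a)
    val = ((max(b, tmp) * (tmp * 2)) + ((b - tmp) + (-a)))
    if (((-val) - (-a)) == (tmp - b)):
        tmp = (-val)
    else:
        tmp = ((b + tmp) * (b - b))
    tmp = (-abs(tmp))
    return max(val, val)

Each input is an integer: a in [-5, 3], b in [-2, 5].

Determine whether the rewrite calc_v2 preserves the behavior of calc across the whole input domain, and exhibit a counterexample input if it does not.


Try a=-5, b=-2.
calc: tmp becomes -2; next cur becomes 9; next (((-cur) - (-a)) == (tmp - b)) evaluates to false; next tmp becomes 0; next tmp becomes 0; next final value 9
calc_v2: tmp becomes -2; next val becomes 13; next (((-val) - (-a)) == (tmp - b)) evaluates to false; next tmp becomes 0; next tmp becomes 0; next final value 13
9 against 13: the behavior changed.
verdict: not equivalent; witness: a=-5, b=-2


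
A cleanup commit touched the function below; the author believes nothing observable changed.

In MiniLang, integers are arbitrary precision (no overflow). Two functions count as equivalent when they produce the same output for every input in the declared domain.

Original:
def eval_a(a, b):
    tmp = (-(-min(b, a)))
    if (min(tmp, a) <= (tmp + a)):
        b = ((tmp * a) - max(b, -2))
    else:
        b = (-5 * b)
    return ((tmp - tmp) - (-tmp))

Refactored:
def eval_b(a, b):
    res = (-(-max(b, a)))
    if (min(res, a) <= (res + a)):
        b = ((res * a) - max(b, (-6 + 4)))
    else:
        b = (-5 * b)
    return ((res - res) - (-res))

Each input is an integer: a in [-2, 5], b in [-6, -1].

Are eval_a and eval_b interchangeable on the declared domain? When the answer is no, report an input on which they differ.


The rewrite breaks on a=-2, b=-6, where the results are -6 and -2.
eval_a: tmp=-6, then (min(tmp, a) <= (tmp + a)) is false, then b=30, then returns -6
eval_b: res=-2, then (min(res, a) <= (res + a)) is false, then b=30, then returns -2
verdict: not equivalent; witness: a=-2, b=-6


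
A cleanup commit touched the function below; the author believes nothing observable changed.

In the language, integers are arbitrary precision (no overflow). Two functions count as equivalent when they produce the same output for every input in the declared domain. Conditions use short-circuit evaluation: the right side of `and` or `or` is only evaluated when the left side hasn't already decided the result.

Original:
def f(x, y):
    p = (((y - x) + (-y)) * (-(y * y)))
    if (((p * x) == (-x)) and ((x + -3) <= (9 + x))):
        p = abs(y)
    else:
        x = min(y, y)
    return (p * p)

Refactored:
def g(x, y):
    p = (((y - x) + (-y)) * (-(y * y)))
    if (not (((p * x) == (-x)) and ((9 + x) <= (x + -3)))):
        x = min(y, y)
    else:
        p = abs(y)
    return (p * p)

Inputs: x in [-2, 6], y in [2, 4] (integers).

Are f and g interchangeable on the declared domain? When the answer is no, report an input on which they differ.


Not equivalent: x=0, y=2 separates them (4 vs 0).
f: p becomes 0; next (((p * x) == (-x)) and ((x + -3) <= (9 + x))) evaluates to true; next p becomes 2; next final value 4
g: p becomes 0; next (not (((p * x) == (-x)) and ((9 + x) <= (x + -3)))) evaluates to true; next x becomes 2; next final value 0
verdict: not equivalent; witness: x=0, y=2


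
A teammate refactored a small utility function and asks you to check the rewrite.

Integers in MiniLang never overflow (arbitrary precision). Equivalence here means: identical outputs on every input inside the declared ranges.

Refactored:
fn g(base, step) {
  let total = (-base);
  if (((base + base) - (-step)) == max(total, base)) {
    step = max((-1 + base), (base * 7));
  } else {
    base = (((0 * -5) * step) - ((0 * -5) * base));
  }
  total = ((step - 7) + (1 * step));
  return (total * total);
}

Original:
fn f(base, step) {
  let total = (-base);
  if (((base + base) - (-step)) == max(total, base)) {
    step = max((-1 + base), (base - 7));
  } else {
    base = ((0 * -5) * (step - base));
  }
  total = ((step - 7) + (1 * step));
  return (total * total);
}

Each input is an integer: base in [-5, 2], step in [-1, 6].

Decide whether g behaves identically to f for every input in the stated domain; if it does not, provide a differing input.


Consider the input base=0, step=0.
f: total becomes 0; next (((base + base) - (-step)) == max(total, base)) evaluates to true; next step becomes -1; next total becomes -9; next final value 81
g: total becomes 0; next (((base + base) - (-step)) == max(total, base)) evaluates to true; next step becomes 0; next total becomes -7; next final value 49
81 and 49 differ, so these are not the same function on this domain.
verdict: not equivalent; witness: base=0, step=0


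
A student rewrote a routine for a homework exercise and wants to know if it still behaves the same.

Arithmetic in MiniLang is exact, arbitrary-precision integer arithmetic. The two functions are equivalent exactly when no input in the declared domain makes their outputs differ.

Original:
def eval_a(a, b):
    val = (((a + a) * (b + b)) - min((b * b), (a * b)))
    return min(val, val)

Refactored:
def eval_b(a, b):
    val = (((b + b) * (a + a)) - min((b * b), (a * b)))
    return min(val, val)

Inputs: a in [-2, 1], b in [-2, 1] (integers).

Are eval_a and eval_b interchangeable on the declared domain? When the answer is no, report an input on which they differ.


Differences: same computation, different form — yet all 16 inputs agree.
verdict: equivalent


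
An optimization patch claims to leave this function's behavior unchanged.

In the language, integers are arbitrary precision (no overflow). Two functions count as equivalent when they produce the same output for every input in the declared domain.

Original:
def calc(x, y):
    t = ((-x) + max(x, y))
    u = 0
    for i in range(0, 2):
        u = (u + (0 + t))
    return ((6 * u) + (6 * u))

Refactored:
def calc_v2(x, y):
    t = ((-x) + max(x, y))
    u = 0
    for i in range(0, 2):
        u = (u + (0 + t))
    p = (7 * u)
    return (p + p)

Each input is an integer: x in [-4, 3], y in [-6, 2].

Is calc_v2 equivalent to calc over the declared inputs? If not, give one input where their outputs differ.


Input x=-4, y=-3: 24 from calc versus 28 from calc_v2.
verdict: not equivalent; witness: x=-4, y=-3


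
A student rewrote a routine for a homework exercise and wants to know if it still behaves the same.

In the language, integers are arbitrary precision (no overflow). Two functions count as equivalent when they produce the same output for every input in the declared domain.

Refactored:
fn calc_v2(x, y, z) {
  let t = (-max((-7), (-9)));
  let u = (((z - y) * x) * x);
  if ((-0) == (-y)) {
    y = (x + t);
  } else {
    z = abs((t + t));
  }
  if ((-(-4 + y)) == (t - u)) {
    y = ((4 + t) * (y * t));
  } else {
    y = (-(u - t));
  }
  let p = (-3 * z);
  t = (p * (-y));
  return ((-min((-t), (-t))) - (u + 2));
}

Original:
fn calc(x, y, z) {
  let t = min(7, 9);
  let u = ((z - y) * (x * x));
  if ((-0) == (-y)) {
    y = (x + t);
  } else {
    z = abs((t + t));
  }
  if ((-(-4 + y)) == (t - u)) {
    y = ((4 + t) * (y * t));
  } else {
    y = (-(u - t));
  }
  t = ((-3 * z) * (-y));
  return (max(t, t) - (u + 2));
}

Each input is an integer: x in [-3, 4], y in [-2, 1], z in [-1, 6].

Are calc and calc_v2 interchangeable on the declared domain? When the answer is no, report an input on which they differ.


Comparing the listings, the differences include: local variable names differ; statement counts differ.
As a probe, take x=1, y=1, z=4: calc runs t becomes 7; next u becomes 3; next ((-0) == (-y)) evaluates to false; next z becomes 14; next ((-(-4 + y)) == (t - u)) evaluates to false; next y becomes 4; next t becomes 168; next final value 163; calc_v2 runs t becomes 7; next u becomes 3; next ((-0) == (-y)) evaluates to false; next z becomes 14; next ((-(-4 + y)) == (t - u)) evaluates to false; next y becomes 4; next p becomes -42; next t becomes 168; next final value 163; both end at 163.
Across all 256 domain points the two functions coincide.
verdict: equivalent


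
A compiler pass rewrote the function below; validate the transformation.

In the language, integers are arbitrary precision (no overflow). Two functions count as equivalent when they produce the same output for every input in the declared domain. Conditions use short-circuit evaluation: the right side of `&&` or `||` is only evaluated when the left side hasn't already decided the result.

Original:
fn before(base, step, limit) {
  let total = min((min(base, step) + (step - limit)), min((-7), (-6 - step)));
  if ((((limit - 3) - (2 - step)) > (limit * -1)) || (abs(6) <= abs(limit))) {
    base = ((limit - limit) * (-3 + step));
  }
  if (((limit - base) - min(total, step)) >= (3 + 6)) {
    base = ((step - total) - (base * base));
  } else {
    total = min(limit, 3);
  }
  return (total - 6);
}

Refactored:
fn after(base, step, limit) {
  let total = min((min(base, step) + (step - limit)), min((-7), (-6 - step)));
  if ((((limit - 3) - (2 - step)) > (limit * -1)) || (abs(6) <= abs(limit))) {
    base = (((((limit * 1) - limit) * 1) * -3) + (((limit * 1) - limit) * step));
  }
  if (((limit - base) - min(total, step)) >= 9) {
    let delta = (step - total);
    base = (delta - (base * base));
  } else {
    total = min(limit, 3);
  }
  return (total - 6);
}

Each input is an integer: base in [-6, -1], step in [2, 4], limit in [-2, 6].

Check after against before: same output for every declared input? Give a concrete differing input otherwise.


Differences: local variable names differ; also constant usage differs; also statement counts differ; also arithmetic usage differs — yet all 162 inputs agree.
verdict: equivalent


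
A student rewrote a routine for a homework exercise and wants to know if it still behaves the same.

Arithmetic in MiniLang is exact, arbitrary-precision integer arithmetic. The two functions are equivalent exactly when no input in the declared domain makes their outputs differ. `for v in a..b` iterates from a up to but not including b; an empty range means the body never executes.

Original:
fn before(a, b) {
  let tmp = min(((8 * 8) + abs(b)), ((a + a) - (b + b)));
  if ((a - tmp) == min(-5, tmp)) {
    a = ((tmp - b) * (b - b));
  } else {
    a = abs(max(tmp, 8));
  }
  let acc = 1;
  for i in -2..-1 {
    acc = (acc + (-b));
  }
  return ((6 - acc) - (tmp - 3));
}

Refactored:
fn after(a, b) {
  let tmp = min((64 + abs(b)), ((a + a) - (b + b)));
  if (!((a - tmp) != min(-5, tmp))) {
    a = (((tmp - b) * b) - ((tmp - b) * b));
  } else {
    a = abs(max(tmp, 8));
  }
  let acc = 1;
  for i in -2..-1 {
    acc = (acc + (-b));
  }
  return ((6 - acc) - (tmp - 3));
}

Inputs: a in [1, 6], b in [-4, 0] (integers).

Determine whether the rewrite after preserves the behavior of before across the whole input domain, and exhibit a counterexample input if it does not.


This is a faithful refactor — boolean connective usage differs; and arithmetic usage differs; and comparison usage differs; and constant usage differs, but the computed results match everywhere.
One worked example (a=4, b=-3) — before: tmp = 14; ((a - tmp) == min(-5, tmp)) -> false; a = 14; acc = 1; [i=-2]; acc = 4; return -9; after: tmp = 14; (!((a - tmp) != min(-5, tmp))) -> false; a = 14; acc = 1; [i=-2]; acc = 4; return -9; agreement on -9.
Checked all 30 inputs in the declared domain: the outputs agree on every one.
verdict: equivalent


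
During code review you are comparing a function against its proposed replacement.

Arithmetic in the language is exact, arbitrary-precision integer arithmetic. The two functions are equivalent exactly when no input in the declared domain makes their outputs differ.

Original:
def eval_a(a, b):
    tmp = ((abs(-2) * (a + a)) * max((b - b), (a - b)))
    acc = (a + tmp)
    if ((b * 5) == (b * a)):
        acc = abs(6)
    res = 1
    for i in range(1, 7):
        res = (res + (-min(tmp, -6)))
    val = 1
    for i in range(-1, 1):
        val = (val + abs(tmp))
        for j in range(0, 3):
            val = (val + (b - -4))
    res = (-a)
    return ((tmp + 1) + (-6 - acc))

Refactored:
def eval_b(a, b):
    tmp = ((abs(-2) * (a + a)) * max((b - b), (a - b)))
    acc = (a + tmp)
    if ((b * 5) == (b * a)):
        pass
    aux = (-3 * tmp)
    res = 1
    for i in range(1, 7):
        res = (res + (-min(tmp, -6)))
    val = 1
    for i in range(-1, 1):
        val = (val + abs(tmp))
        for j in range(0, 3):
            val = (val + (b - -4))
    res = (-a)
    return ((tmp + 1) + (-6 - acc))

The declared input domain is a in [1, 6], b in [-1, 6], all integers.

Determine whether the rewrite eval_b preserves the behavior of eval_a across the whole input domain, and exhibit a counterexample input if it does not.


Take a=1, b=0.
eval_a: tmp=4, then acc=5, then ((b * 5) == (b * a)) is true, then acc=6, then res=1, then (i=1), then res=7, then (i=2), then res=13, then (i=3), then res=19, then (i=4), then res=25, then (i=5), then res=31, then (i=6), then res=37, then val=1, then (i=-1), then val=5, then (j=0), then val=9, then (j=1), then val=13, then (j=2), then val=17, then (i=0), then val=21, then (j=0), then val=25, then (j=1), then val=29, then (j=2), then val=33, then res=-1, then returns -7
eval_b: tmp=4, then acc=5, then ((b * 5) == (b * a)) is true, then aux=-12, then res=1, then (i=1), then res=7, then (i=2), then res=13, then (i=3), then res=19, then (i=4), then res=25, then (i=5), then res=31, then (i=6), then res=37, then val=1, then (i=-1), then val=5, then (j=0), then val=9, then (j=1), then val=13, then (j=2), then val=17, then (i=0), then val=21, then (j=0), then val=25, then (j=1), then val=29, then (j=2), then val=33, then res=-1, then returns -6
-7 != -6, so the rewrite changes behavior.
verdict: not equivalent; witness: a=1, b=0


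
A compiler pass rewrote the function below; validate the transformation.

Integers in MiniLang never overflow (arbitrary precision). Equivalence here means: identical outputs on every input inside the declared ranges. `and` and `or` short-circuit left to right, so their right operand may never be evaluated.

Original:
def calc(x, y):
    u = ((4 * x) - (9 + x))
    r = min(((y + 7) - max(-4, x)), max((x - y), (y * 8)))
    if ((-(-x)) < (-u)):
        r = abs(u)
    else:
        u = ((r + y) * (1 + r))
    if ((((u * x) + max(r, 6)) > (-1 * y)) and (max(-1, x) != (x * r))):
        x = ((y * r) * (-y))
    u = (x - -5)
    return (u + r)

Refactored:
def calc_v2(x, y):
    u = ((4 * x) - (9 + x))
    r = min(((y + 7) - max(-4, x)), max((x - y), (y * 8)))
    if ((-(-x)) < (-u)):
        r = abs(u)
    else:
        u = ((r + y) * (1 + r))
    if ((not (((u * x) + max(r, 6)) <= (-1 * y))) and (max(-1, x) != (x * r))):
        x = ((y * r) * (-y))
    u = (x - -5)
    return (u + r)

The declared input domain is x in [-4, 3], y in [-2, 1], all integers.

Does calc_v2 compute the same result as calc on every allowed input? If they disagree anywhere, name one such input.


Behavior is preserved: although boolean connective usage differs; also comparison usage differs, the outputs never diverge.
Spot check at x=-2, y=-2 — calc: u = -15; r = 0; ((-(-x)) < (-u)) -> true; r = 15; ((((u * x) + max(r, 6)) > (-1 * y)) and (max(-1, x) != (x * r))) -> true; x = -60; u = -55; return -40. calc_v2: u = -15; r = 0; ((-(-x)) < (-u)) -> true; r = 15; ((not (((u * x) + max(r, 6)) <= (-1 * y))) and (max(-1, x) != (x * r))) -> true; x = -60; u = -55; return -40. Both give -40.
Across all 32 domain points the two functions coincide.
verdict: equivalent


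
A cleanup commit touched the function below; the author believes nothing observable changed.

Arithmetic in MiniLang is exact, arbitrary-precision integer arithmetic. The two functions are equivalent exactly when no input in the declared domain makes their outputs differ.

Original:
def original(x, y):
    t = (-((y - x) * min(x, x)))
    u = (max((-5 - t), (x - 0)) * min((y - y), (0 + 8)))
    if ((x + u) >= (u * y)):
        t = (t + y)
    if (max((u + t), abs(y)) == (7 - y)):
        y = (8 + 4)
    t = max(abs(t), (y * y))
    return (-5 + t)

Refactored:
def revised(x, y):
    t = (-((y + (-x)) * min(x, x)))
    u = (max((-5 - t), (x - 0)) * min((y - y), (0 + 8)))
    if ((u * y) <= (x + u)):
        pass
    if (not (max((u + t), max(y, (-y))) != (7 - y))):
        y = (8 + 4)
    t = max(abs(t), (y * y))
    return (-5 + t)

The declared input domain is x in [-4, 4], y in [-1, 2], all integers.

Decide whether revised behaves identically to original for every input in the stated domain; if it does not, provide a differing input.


Run the pair on x=1, y=-1.
original: t becomes 2; next u becomes 0; next ((x + u) >= (u * y)) evaluates to true; next t becomes 1; next (max((u + t), abs(y)) == (7 - y)) evaluates to false; next t becomes 1; next final value -4
revised: t becomes 2; next u becomes 0; next ((u * y) <= (x + u)) evaluates to true; next (not (max((u + t), max(y, (-y))) != (7 - y))) evaluates to false; next t becomes 2; next final value -3
-4 and -3 differ, so these are not the same function on this domain.
verdict: not equivalent; witness: x=1, y=-1
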